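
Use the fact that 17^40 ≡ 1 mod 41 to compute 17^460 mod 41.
By Fermat: 17^{40} ≡ 1 mod 41. 460 ≡ 20 mod 40. So 17^{460} ≡ 17^{20} ≡ 40 mod 41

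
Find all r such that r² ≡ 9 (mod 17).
The square roots of 9 mod 17 are 14 and 3. Verify: 14² = 196 ≡ 9 (mod 17)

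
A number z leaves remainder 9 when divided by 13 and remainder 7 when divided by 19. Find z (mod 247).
M = 13 × 19 = 247. M₁ = 19, y₁ ≡ 11 (mod 13). M₂ = 13, y₂ ≡ 3 (mod 19). z = 9×19×11 + 7×13×3 ≡ 178 (mod 247)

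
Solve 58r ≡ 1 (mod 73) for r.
Since 73 is prime, by Fermat 58^(-1) ≡ 58^{71} ≡ 34 (mod 73). Verify: 58 × 34 = 1972 ≡ 1 (mod 73)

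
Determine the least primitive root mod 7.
g = 3. Powers: [3, 2, 6, 4, 5, 1] generates all 6 non-zero residues.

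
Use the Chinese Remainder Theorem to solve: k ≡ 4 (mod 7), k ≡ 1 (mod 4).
M = 7 × 4 = 28. M₁ = 4, y₁ ≡ 2 (mod 7). M₂ = 7, y₂ ≡ 3 (mod 4). k = 4×4×2 + 1×7×3 ≡ 25 (mod 28)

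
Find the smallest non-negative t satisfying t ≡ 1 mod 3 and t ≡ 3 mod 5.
M = 3 × 5 = 15. M₁ = 5, y₁ ≡ 2 mod 3. M₂ = 3, y₂ ≡ 2 mod 5. t = 1×5×2 + 3×3×2 ≡ 13 mod 15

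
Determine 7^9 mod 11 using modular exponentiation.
By repeated squaring (mod 11): 7^{1}≡7, 7^{2}≡5, 7^{4}≡3, 7^{8}≡9. Then 7^{9} = 7^{8+1} ≡ 9 × 7 ≡ 8 (mod 11)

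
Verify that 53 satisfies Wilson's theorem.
(52)! mod 53 = 52. Since this equals -1 mod 53, Wilson confirms 53 is prime.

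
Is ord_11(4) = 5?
Powers of 4 mod 11: 4^1≡4, 4^2≡5, 4^3≡9, 4^4≡3, 4^5≡1. First k with 4^k≡1 is k=5. Yes, ord_11(4) = 5.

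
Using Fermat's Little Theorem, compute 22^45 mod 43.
By Fermat: 22^{42} ≡ 1 (mod 43). So 22^{45} = 22^{42} · 22^{3} ≡ 22^{3} ≡ 27 (mod 43)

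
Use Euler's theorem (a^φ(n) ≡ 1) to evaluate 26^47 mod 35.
By Euler: 26^{24} ≡ 1 (mod 35) since gcd(26, 35) = 1. 47 = 1×24 + 23. So 26^{47} ≡ 26^{23} ≡ 31 (mod 35)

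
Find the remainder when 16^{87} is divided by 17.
By Fermat: 16^{16} ≡ 1 (mod 17). 87 = 5×16 + 7. So 16^{87} ≡ 16^{7} ≡ 16 (mod 17)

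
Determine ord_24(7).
Powers of 7 mod 24: 7^1≡7, 7^2≡1. ord_24(7) = 2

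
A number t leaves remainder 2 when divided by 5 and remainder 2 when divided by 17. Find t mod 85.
M = 5 × 17 = 85. M₁ = 17, y₁ ≡ 3 mod 5. M₂ = 5, y₂ ≡ 7 mod 17. t = 2×17×3 + 2×5×7 ≡ 2 mod 85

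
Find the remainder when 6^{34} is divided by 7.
By Fermat: 6^{6} ≡ 1 mod 7. 34 = 5×6 + 4. So 6^{34} ≡ 6^{4} ≡ 1 mod 7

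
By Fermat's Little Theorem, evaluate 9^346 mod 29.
By Fermat: 9^{28} ≡ 1 mod 29. 346 ≡ 10 mod 28. So 9^{346} ≡ 9^{10} ≡ 25 mod 29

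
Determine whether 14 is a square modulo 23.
By Euler's criterion: 14^{11} ≡ 22 (mod 23). Since this equals -1 (≡ 22), 14 is not a QR.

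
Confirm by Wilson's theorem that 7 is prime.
(6)! mod 7 = 6. Since this equals -1 mod 7, Wilson confirms 7 is prime.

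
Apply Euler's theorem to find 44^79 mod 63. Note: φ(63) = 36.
By Euler: 44^{36} ≡ 1 mod 63 since gcd(44, 63) = 1. 79 = 2×36 + 7. So 44^{79} ≡ 44^{7} ≡ 44 mod 63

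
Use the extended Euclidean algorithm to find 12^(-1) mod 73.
Extended GCD: 12(-6) + 73(1) = 1. So 12^(-1) ≡ -6 ≡ 67 (mod 73). Verify: 12 × 67 = 804 ≡ 1 (mod 73)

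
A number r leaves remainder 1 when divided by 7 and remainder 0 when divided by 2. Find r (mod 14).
M = 7 × 2 = 14. M₁ = 2, y₁ ≡ 4 (mod 7). M₂ = 7, y₂ ≡ 1 (mod 2). r = 1×2×4 + 0×7×1 ≡ 8 (mod 14)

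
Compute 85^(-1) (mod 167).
Since 167 is prime, by Fermat 85^(-1) ≡ 85^{165} ≡ 112 (mod 167). Verify: 85 × 112 = 9520 ≡ 1 (mod 167)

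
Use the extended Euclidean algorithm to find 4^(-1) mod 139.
Extended GCD: 4(35) + 139(-1) = 1. So 4^(-1) ≡ 35 mod 139. Verify: 4 × 35 = 140 ≡ 1 mod 139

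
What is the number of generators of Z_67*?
Number of primitive roots mod 67 = φ(p-1) = φ(66) = 20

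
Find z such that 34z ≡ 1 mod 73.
Since 73 is prime, by Fermat 34^(-1) ≡ 34^{71} ≡ 58 mod 73. Verify: 34 × 58 = 1972 ≡ 1 mod 73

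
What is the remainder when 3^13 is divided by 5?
Using Fermat: 3^{4} ≡ 1 mod 5. 13 ≡ 1 mod 4. So 3^{13} ≡ 3^{1} ≡ 3 mod 5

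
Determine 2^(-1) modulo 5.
Since 5 is prime, by Fermat 2^(-1) ≡ 2^{3} ≡ 3 (mod 5). Verify: 2 × 3 = 6 ≡ 1 (mod 5)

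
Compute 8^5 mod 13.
By repeated squaring (mod 13): 8^{1}≡8, 8^{2}≡12, 8^{4}≡1. Then 8^{5} = 8^{4+1} ≡ 1 × 8 ≡ 8 (mod 13)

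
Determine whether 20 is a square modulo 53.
By Euler's criterion: 20^{26} ≡ 52 (mod 53). Since this equals -1 (≡ 52), 20 is not a QR.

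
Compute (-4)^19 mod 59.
By repeated squaring (mod 59): (-4)^{1}≡55, (-4)^{2}≡16, (-4)^{4}≡20, (-4)^{8}≡46, (-4)^{16}≡51. Then (-4)^{19} = (-4)^{16+2+1} ≡ 51 × 16 × 55 ≡ 40 (mod 59)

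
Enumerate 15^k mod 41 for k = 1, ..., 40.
15^1, 15^2, ..., 15^{40} mod 41: [15, 20, 13, 31, 14, 5, 34, 18, 24, 32, 29, 25, 6, 8, 38, 37, 22, 2, 30, 40, 26, 21, 28, 10, 27, 36, 7, 23, 17, 9, 12, 16, 35, 33, 3, 4, 19, 39, 11, 1]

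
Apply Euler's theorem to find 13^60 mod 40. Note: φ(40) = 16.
By Euler: 13^{16} ≡ 1 mod 40 since gcd(13, 40) = 1. 60 = 3×16 + 12. So 13^{60} ≡ 13^{12} ≡ 1 mod 40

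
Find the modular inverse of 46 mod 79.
Since 79 is prime, by Fermat 46^(-1) ≡ 46^{77} ≡ 67 mod 79. Verify: 46 × 67 = 3082 ≡ 1 mod 79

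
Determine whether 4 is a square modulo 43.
By Euler's criterion: 4^{21} ≡ 1 (mod 43). Since this equals 1, 4 is a QR.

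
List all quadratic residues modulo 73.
Quadratic residues modulo 73: {1, 2, 3, 4, 6, 8, 9, 12, 16, 18, 19, 23, 24, 25, 27, 32, 35, 36, 37, 38, 41, 46, 48, 49, 50, 54, 55, 57, 61, 64, 65, 67, 69, 70, 71, 72}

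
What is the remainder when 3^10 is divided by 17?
By repeated squaring mod 17: 3^{1}≡3, 3^{2}≡9, 3^{4}≡13, 3^{8}≡16. Then 3^{10} = 3^{8+2} ≡ 16 × 9 ≡ 8 mod 17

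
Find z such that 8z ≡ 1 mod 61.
Since 61 is prime, by Fermat 8^(-1) ≡ 8^{59} ≡ 23 mod 61. Verify: 8 × 23 = 184 ≡ 1 mod 61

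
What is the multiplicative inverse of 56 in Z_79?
Since 79 is prime, by Fermat 56^(-1) ≡ 56^{77} ≡ 24 (mod 79). Verify: 56 × 24 = 1344 ≡ 1 (mod 79)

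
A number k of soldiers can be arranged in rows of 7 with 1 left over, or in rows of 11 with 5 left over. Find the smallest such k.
M = 7 × 11 = 77. M₁ = 11, y₁ ≡ 2 (mod 7). M₂ = 7, y₂ ≡ 8 (mod 11). k = 1×11×2 + 5×7×8 ≡ 71 (mod 77)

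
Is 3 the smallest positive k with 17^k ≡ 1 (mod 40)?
Powers of 17 mod 40: 17^1≡17, 17^2≡9, 17^3≡33, 17^4≡1. 17^3≡33≢1, so ord ≠ 3. No, the actual order is 4.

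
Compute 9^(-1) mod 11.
Since 11 is prime, by Fermat 9^(-1) ≡ 9^{9} ≡ 5 mod 11. Verify: 9 × 5 = 45 ≡ 1 mod 11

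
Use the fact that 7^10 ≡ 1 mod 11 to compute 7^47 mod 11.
By Fermat: 7^{10} ≡ 1 mod 11. 47 = 4×10 + 7. So 7^{47} ≡ 7^{7} ≡ 6 mod 11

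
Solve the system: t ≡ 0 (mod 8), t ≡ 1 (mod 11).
M = 8 × 11 = 88. M₁ = 11, y₁ ≡ 3 (mod 8). M₂ = 8, y₂ ≡ 7 (mod 11). t = 0×11×3 + 1×8×7 ≡ 56 (mod 88)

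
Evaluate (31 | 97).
(31/97) = 31^{48} mod 97 = 1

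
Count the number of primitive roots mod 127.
A prime p has φ(p-1) primitive roots; here φ(126) = 36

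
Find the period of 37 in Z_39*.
Powers of 37 mod 39: 37^1≡37, 37^2≡4, 37^3≡31, 37^4≡16, 37^5≡7, 37^6≡25, 37^7≡28, 37^8≡22, 37^9≡34, 37^10≡10, 37^11≡19, 37^12≡1. So the order of 37 is 12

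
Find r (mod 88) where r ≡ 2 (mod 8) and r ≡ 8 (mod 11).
M = 8 × 11 = 88. M₁ = 11, y₁ ≡ 3 (mod 8). M₂ = 8, y₂ ≡ 7 (mod 11). r = 2×11×3 + 8×8×7 ≡ 74 (mod 88)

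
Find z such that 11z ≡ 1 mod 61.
Since 61 is prime, by Fermat 11^(-1) ≡ 11^{59} ≡ 50 mod 61. Verify: 11 × 50 = 550 ≡ 1 mod 61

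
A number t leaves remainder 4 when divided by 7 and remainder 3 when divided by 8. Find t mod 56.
M = 7 × 8 = 56. M₁ = 8, y₁ ≡ 1 mod 7. M₂ = 7, y₂ ≡ 7 mod 8. t = 4×8×1 + 3×7×7 ≡ 11 mod 56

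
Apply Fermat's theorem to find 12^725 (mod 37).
By Fermat: 12^{36} ≡ 1 (mod 37). 725 ≡ 5 (mod 36). So 12^{725} ≡ 12^{5} ≡ 7 (mod 37)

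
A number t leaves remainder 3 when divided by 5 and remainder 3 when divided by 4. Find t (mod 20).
M = 5 × 4 = 20. M₁ = 4, y₁ ≡ 4 (mod 5). M₂ = 5, y₂ ≡ 1 (mod 4). t = 3×4×4 + 3×5×1 ≡ 3 (mod 20)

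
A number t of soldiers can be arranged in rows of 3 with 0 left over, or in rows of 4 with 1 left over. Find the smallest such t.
M = 3 × 4 = 12. M₁ = 4, y₁ ≡ 1 mod 3. M₂ = 3, y₂ ≡ 3 mod 4. t = 0×4×1 + 1×3×3 ≡ 9 mod 12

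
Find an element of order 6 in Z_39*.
4 has order 6 mod 39 since 4^{6} ≡ 1 mod 39 and no smaller power works.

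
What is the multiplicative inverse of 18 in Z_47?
Since 47 is prime, by Fermat 18^(-1) ≡ 18^{45} ≡ 34 mod 47. Verify: 18 × 34 = 612 ≡ 1 mod 47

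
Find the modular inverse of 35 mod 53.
Since 53 is prime, by Fermat 35^(-1) ≡ 35^{51} ≡ 50 mod 53. Verify: 35 × 50 = 1750 ≡ 1 mod 53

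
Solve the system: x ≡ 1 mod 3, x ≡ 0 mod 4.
M = 3 × 4 = 12. M₁ = 4, y₁ ≡ 1 mod 3. M₂ = 3, y₂ ≡ 3 mod 4. x = 1×4×1 + 0×3×3 ≡ 4 mod 12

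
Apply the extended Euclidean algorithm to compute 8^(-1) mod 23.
Extended GCD: 8(3) + 23(-1) = 1. So 8^(-1) ≡ 3 mod 23. Verify: 8 × 3 = 24 ≡ 1 mod 23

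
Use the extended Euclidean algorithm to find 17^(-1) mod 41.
Extended GCD: 17(-12) + 41(5) = 1. So 17^(-1) ≡ -12 ≡ 29 mod 41. Verify: 17 × 29 = 493 ≡ 1 mod 41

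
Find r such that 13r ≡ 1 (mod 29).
Since 29 is prime, by Fermat 13^(-1) ≡ 13^{27} ≡ 9 (mod 29). Verify: 13 × 9 = 117 ≡ 1 (mod 29)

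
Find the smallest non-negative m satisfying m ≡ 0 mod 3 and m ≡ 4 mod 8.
M = 3 × 8 = 24. M₁ = 8, y₁ ≡ 2 mod 3. M₂ = 3, y₂ ≡ 3 mod 8. m = 0×8×2 + 4×3×3 ≡ 12 mod 24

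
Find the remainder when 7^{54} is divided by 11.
By Fermat: 7^{10} ≡ 1 (mod 11). 54 = 5×10 + 4. So 7^{54} ≡ 7^{4} ≡ 3 (mod 11)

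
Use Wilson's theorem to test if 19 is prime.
(18)! mod 19 = 18. Since 18 ≡ -1 mod 19, 19 is prime.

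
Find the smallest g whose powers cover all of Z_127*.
g = 3. For each prime q|126: 3^{63}≡126, 3^{42}≡107, 3^{18}≡4, none ≡ 1, so ord_127(3) = 126 and 3 is a primitive root.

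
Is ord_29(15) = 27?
Powers of 15 mod 29: 15^1≡15, 15^2≡22, 15^3≡11, 15^4≡20, 15^5≡10, 15^6≡5, 15^7≡17, 15^8≡23, 15^9≡26, 15^10≡13, 15^11≡21, 15^12≡25, 15^13≡27, 15^14≡28, 15^15≡14, 15^16≡7, 15^17≡18, 15^18≡9, 15^19≡19, 15^20≡24, 15^21≡12, 15^22≡6, 15^23≡3, 15^24≡16, 15^25≡8, 15^26≡4, 15^27≡2, 15^28≡1. 15^27≡2≢1, so ord ≠ 27. No, the actual order is 28.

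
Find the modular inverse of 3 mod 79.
Since 79 is prime, by Fermat 3^(-1) ≡ 3^{77} ≡ 53 (mod 79). Verify: 3 × 53 = 159 ≡ 1 (mod 79)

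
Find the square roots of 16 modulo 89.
The square roots of 16 mod 89 are 4 and 85. Verify: 4² = 16 ≡ 16 (mod 89)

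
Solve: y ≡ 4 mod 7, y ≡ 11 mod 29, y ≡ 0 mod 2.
M = 7 × 29 × 2 = 406. M₁ = 58, y₁ ≡ 4 mod 7. M₂ = 14, y₂ ≡ 27 mod 29. M₃ = 203, y₃ ≡ 1 mod 2. y = 4×58×4 + 11×14×27 + 0×203×1 ≡ 214 mod 406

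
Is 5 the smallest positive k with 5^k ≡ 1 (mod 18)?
Powers of 5 mod 18: 5^1≡5, 5^2≡7, 5^3≡17, 5^4≡13, 5^5≡11, 5^6≡1. 5^5≡11≢1, so ord ≠ 5. No, the actual order is 6.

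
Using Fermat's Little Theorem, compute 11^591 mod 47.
By Fermat: 11^{46} ≡ 1 (mod 47). 591 ≡ 39 (mod 46). So 11^{591} ≡ 11^{39} ≡ 44 (mod 47)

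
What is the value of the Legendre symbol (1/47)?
(1/47) = 1^{23} mod 47 = 1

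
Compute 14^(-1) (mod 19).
Since 19 is prime, by Fermat 14^(-1) ≡ 14^{17} ≡ 15 (mod 19). Verify: 14 × 15 = 210 ≡ 1 (mod 19)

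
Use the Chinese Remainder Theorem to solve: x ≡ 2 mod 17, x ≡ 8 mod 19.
M = 17 × 19 = 323. M₁ = 19, y₁ ≡ 9 mod 17. M₂ = 17, y₂ ≡ 9 mod 19. x = 2×19×9 + 8×17×9 ≡ 274 mod 323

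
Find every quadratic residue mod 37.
Squares in Z_37*: {1, 3, 4, 7, 9, 10, 11, 12, 16, 21, 25, 26, 27, 28, 30, 33, 34, 36}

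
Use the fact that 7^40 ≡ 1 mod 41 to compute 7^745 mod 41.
By Fermat: 7^{40} ≡ 1 mod 41. 745 ≡ 25 mod 40. So 7^{745} ≡ 7^{25} ≡ 3 mod 41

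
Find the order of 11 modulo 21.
Powers of 11 mod 21: 11^1≡11, 11^2≡16, 11^3≡8, 11^4≡4, 11^5≡2, 11^6≡1. So the order of 11 is 6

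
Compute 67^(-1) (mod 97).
Since 97 is prime, by Fermat 67^(-1) ≡ 67^{95} ≡ 42 (mod 97). Verify: 67 × 42 = 2814 ≡ 1 (mod 97)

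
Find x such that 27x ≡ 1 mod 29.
Since 29 is prime, by Fermat 27^(-1) ≡ 27^{27} ≡ 14 mod 29. Verify: 27 × 14 = 378 ≡ 1 mod 29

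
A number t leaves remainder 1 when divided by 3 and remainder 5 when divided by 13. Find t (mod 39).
M = 3 × 13 = 39. M₁ = 13, y₁ ≡ 1 (mod 3). M₂ = 3, y₂ ≡ 9 (mod 13). t = 1×13×1 + 5×3×9 ≡ 31 (mod 39)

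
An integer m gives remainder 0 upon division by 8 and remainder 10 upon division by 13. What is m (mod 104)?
M = 8 × 13 = 104. M₁ = 13, y₁ ≡ 5 (mod 8). M₂ = 8, y₂ ≡ 5 (mod 13). m = 0×13×5 + 10×8×5 ≡ 88 (mod 104)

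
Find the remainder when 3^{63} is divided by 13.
By Fermat: 3^{12} ≡ 1 mod 13. 63 = 5×12 + 3. So 3^{63} ≡ 3^{3} ≡ 1 mod 13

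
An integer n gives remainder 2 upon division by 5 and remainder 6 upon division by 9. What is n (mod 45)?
M = 5 × 9 = 45. M₁ = 9, y₁ ≡ 4 (mod 5). M₂ = 5, y₂ ≡ 2 (mod 9). n = 2×9×4 + 6×5×2 ≡ 42 (mod 45)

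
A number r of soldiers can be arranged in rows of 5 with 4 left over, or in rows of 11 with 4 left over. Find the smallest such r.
M = 5 × 11 = 55. M₁ = 11, y₁ ≡ 1 mod 5. M₂ = 5, y₂ ≡ 9 mod 11. r = 4×11×1 + 4×5×9 ≡ 4 mod 55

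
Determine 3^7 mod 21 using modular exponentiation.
By repeated squaring mod 21: 3^{1}≡3, 3^{2}≡9, 3^{4}≡18. Then 3^{7} = 3^{4+2+1} ≡ 18 × 9 × 3 ≡ 3 mod 21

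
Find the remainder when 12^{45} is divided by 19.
By Fermat: 12^{18} ≡ 1 (mod 19). 45 = 2×18 + 9. So 12^{45} ≡ 12^{9} ≡ 18 (mod 19)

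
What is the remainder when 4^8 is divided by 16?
By repeated squaring mod 16: 4^{1}≡4, 4^{2}≡0, 4^{4}≡0, 4^{8}≡0. So 4^{8} ≡ 0 mod 16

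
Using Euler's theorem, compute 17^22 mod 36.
By Euler: 17^{12} ≡ 1 mod 36 since gcd(17, 36) = 1. 22 = 1×12 + 10. So 17^{22} ≡ 17^{10} ≡ 1 mod 36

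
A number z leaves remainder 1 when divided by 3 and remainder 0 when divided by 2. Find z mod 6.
M = 3 × 2 = 6. M₁ = 2, y₁ ≡ 2 mod 3. M₂ = 3, y₂ ≡ 1 mod 2. z = 1×2×2 + 0×3×1 ≡ 4 mod 6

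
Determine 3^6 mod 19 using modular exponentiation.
By repeated squaring (mod 19): 3^{1}≡3, 3^{2}≡9, 3^{4}≡5. Then 3^{6} = 3^{4+2} ≡ 5 × 9 ≡ 7 (mod 19)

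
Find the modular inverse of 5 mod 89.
Since 89 is prime, by Fermat 5^(-1) ≡ 5^{87} ≡ 18 mod 89. Verify: 5 × 18 = 90 ≡ 1 mod 89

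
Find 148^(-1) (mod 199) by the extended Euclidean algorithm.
Extended GCD: 148(39) + 199(-29) = 1. So 148^(-1) ≡ 39 (mod 199). Verify: 148 × 39 = 5772 ≡ 1 (mod 199)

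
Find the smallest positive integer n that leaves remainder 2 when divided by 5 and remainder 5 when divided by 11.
M = 5 × 11 = 55. M₁ = 11, y₁ ≡ 1 mod 5. M₂ = 5, y₂ ≡ 9 mod 11. n = 2×11×1 + 5×5×9 ≡ 27 mod 55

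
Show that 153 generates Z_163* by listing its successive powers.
153^1, 153^2, ..., 153^{162} mod 163: [153, 100, 141, 57, 82, 158, 50, 152, 110, 41, 79, 25, 76, 55, 102, 121, 94, 38, 109, 51, 142, 47, 19, 136, 107, 71, 105, 91, 68, 135, 117, 134, 127, 34, 149, 140, 67, 145, 17, 156, 70, 115, 154, 90, 78, 35, 139, 77, 45, 39, 99, 151, 120, 104, 101, 131, 157, 60, 52, 132, 147, 160, 30, 26, 66, 155, 80, 15, 13, 33, 159, 40, 89, 88, 98, 161, 20, 126, 44, 49, 162, 10, 63, 22, 106, 81, 5, 113, 11, 53, 122, 84, 138, 87, 108, 61, 42, 69, 125, 54, 112, 21, 116, 144, 27, 56, 92, 58, 72, 95, 28, 46, 29, 36, 129, 14, 23, 96, 18, 146, 7, 93, 48, 9, 73, 85, 128, 24, 86, 118, 124, 64, 12, 43, 59, 62, 32, 6, 103, 111, 31, 16, 3, 133, 137, 97, 8, 83, 148, 150, 130, 4, 123, 74, 75, 65, 2, 143, 37, 119, 114, 1]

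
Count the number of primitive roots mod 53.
A prime p has φ(p-1) primitive roots; here φ(52) = 24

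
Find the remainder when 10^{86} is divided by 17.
By Fermat: 10^{16} ≡ 1 mod 17. 86 = 5×16 + 6. So 10^{86} ≡ 10^{6} ≡ 9 mod 17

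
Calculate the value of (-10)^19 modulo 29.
By repeated squaring (mod 29): (-10)^{1}≡19, (-10)^{2}≡13, (-10)^{4}≡24, (-10)^{8}≡25, (-10)^{16}≡16. Then (-10)^{19} = (-10)^{16+2+1} ≡ 16 × 13 × 19 ≡ 8 (mod 29)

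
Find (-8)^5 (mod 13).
By repeated squaring (mod 13): (-8)^{1}≡5, (-8)^{2}≡12, (-8)^{4}≡1. Then (-8)^{5} = (-8)^{4+1} ≡ 1 × 5 ≡ 5 (mod 13)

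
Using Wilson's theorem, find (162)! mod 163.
By Wilson's theorem, (162)! ≡ -1 ≡ 162 mod 163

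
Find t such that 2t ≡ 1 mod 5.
Since 5 is prime, by Fermat 2^(-1) ≡ 2^{3} ≡ 3 mod 5. Verify: 2 × 3 = 6 ≡ 1 mod 5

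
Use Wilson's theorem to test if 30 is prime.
(29)! mod 30 = 0. Since 0 ≢ -1 (mod 30), 30 is not prime.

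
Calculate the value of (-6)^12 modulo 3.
By repeated squaring (mod 3): (-6)^{1}≡0, (-6)^{2}≡0, (-6)^{4}≡0, (-6)^{8}≡0. Then (-6)^{12} = (-6)^{8+4} ≡ 0 × 0 ≡ 0 (mod 3)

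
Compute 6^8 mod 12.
By repeated squaring mod 12: 6^{1}≡6, 6^{2}≡0, 6^{4}≡0, 6^{8}≡0. So 6^{8} ≡ 0 mod 12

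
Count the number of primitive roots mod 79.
Number of primitive roots mod 79 = φ(p-1) = φ(78) = 24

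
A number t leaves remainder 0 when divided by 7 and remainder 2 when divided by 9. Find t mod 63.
M = 7 × 9 = 63. M₁ = 9, y₁ ≡ 4 mod 7. M₂ = 7, y₂ ≡ 4 mod 9. t = 0×9×4 + 2×7×4 ≡ 56 mod 63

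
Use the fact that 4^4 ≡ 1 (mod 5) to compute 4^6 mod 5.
By Fermat: 4^{4} ≡ 1 (mod 5). So 4^{6} = 4^{4} · 4^{2} ≡ 4^{2} ≡ 1 (mod 5)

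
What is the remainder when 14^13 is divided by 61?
By repeated squaring (mod 61): 14^{1}≡14, 14^{2}≡13, 14^{4}≡47, 14^{8}≡13. Then 14^{13} = 14^{8+4+1} ≡ 13 × 47 × 14 ≡ 14 (mod 61)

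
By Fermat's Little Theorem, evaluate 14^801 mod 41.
By Fermat: 14^{40} ≡ 1 (mod 41). 801 ≡ 1 (mod 40). So 14^{801} ≡ 14^{1} ≡ 14 (mod 41)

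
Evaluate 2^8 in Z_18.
By repeated squaring (mod 18): 2^{1}≡2, 2^{2}≡4, 2^{4}≡16, 2^{8}≡4. So 2^{8} ≡ 4 (mod 18)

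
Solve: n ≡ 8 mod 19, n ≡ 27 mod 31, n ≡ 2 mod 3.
M = 19 × 31 × 3 = 1767. M₁ = 93, y₁ ≡ 9 mod 19. M₂ = 57, y₂ ≡ 6 mod 31. M₃ = 589, y₃ ≡ 1 mod 3. n = 8×93×9 + 27×57×6 + 2×589×1 ≡ 1205 mod 1767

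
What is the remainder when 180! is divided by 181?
By Wilson's theorem, (180)! ≡ -1 ≡ 180 mod 181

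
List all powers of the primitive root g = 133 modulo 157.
133^1, 133^2, ..., 133^{156} mod 157: [133, 105, 149, 35, 102, 64, 34, 126, 116, 42, 91, 14, 135, 57, 45, 19, 15, 111, 5, 37, 54, 117, 18, 39, 6, 13, 2, 109, 53, 141, 70, 47, 128, 68, 95, 75, 84, 25, 28, 113, 114, 90, 38, 30, 65, 10, 74, 108, 77, 36, 78, 12, 26, 4, 61, 106, 125, 140, 94, 99, 136, 33, 150, 11, 50, 56, 69, 71, 23, 76, 60, 130, 20, 148, 59, 154, 72, 156, 24, 52, 8, 122, 55, 93, 123, 31, 41, 115, 66, 143, 22, 100, 112, 138, 142, 46, 152, 120, 103, 40, 139, 118, 151, 144, 155, 48, 104, 16, 87, 110, 29, 89, 62, 82, 73, 132, 129, 44, 43, 67, 119, 127, 92, 147, 83, 49, 80, 121, 79, 145, 131, 153, 96, 51, 32, 17, 63, 58, 21, 124, 7, 146, 107, 101, 88, 86, 134, 81, 97, 27, 137, 9, 98, 3, 85, 1]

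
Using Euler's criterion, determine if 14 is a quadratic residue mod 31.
By Euler's criterion: 14^{15} ≡ 1 (mod 31). Since this equals 1, 14 is a QR.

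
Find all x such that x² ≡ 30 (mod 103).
The square roots of 30 mod 103 are 66 and 37. Verify: 66² = 4356 ≡ 30 (mod 103)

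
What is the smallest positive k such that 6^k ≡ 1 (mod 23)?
Powers of 6 mod 23: 6^1≡6, 6^2≡13, 6^3≡9, 6^4≡8, 6^5≡2, 6^6≡12, 6^7≡3, 6^8≡18, 6^9≡16, 6^10≡4, 6^11≡1. Order = 11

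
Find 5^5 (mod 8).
By repeated squaring (mod 8): 5^{1}≡5, 5^{2}≡1, 5^{4}≡1. Then 5^{5} = 5^{4+1} ≡ 1 × 5 ≡ 5 (mod 8)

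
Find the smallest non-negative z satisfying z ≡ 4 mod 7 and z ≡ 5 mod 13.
M = 7 × 13 = 91. M₁ = 13, y₁ ≡ 6 mod 7. M₂ = 7, y₂ ≡ 2 mod 13. z = 4×13×6 + 5×7×2 ≡ 18 mod 91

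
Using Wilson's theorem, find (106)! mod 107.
By Wilson's theorem, (106)! ≡ -1 ≡ 106 (mod 107)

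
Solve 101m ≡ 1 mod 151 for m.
Since 151 is prime, by Fermat 101^(-1) ≡ 101^{149} ≡ 3 mod 151. Verify: 101 × 3 = 303 ≡ 1 mod 151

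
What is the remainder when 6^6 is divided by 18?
By repeated squaring mod 18: 6^{1}≡6, 6^{2}≡0, 6^{4}≡0. Then 6^{6} = 6^{4+2} ≡ 0 × 0 ≡ 0 mod 18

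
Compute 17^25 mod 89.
By repeated squaring (mod 89): 17^{1}≡17, 17^{2}≡22, 17^{4}≡39, 17^{8}≡8, 17^{16}≡64. Then 17^{25} = 17^{16+8+1} ≡ 64 × 8 × 17 ≡ 71 (mod 89)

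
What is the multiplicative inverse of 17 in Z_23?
Since 23 is prime, by Fermat 17^(-1) ≡ 17^{21} ≡ 19 (mod 23). Verify: 17 × 19 = 323 ≡ 1 (mod 23)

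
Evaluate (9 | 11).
(9/11) = 9^{5} mod 11 = 1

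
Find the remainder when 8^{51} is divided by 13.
By Fermat: 8^{12} ≡ 1 mod 13. 51 = 4×12 + 3. So 8^{51} ≡ 8^{3} ≡ 5 mod 13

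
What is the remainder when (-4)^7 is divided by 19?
By repeated squaring (mod 19): (-4)^{1}≡15, (-4)^{2}≡16, (-4)^{4}≡9. Then (-4)^{7} = (-4)^{4+2+1} ≡ 9 × 16 × 15 ≡ 13 (mod 19)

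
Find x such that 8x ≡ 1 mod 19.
Since 19 is prime, by Fermat 8^(-1) ≡ 8^{17} ≡ 12 mod 19. Verify: 8 × 12 = 96 ≡ 1 mod 19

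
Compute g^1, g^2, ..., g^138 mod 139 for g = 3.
3^1, 3^2, ..., 3^{138} mod 139: [3, 9, 27, 81, 104, 34, 102, 28, 84, 113, 61, 44, 132, 118, 76, 89, 128, 106, 40, 120, 82, 107, 43, 129, 109, 49, 8, 24, 72, 77, 92, 137, 133, 121, 85, 116, 70, 71, 74, 83, 110, 52, 17, 51, 14, 42, 126, 100, 22, 66, 59, 38, 114, 64, 53, 20, 60, 41, 123, 91, 134, 124, 94, 4, 12, 36, 108, 46, 138, 136, 130, 112, 58, 35, 105, 37, 111, 55, 26, 78, 95, 7, 21, 63, 50, 11, 33, 99, 19, 57, 32, 96, 10, 30, 90, 131, 115, 67, 62, 47, 2, 6, 18, 54, 23, 69, 68, 65, 56, 29, 87, 122, 88, 125, 97, 13, 39, 117, 73, 80, 101, 25, 75, 86, 119, 79, 98, 16, 48, 5, 15, 45, 135, 127, 103, 31, 93, 1]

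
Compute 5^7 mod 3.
Using Fermat: 5^{2} ≡ 1 (mod 3). 7 ≡ 1 (mod 2). So 5^{7} ≡ 5^{1} ≡ 2 (mod 3)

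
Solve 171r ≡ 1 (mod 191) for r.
Since 191 is prime, by Fermat 171^(-1) ≡ 171^{189} ≡ 105 (mod 191). Verify: 171 × 105 = 17955 ≡ 1 (mod 191)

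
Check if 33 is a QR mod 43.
By Euler's criterion: 33^{21} ≡ 42 mod 43. Since this equals -1 (≡ 42), 33 is not a QR.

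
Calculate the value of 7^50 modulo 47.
Using Fermat: 7^{46} ≡ 1 mod 47. 50 ≡ 4 mod 46. So 7^{50} ≡ 7^{4} ≡ 4 mod 47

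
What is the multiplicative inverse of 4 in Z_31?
Since 31 is prime, by Fermat 4^(-1) ≡ 4^{29} ≡ 8 mod 31. Verify: 4 × 8 = 32 ≡ 1 mod 31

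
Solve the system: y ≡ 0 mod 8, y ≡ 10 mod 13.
M = 8 × 13 = 104. M₁ = 13, y₁ ≡ 5 mod 8. M₂ = 8, y₂ ≡ 5 mod 13. y = 0×13×5 + 10×8×5 ≡ 88 mod 104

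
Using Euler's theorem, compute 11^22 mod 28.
By Euler: 11^{12} ≡ 1 mod 28 since gcd(11, 28) = 1. 22 = 1×12 + 10. So 11^{22} ≡ 11^{10} ≡ 25 mod 28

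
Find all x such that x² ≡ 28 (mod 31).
The square roots of 28 mod 31 are 20 and 11. Verify: 20² = 400 ≡ 28 (mod 31)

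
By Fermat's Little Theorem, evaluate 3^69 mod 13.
By Fermat: 3^{12} ≡ 1 mod 13. 69 = 5×12 + 9. So 3^{69} ≡ 3^{9} ≡ 1 mod 13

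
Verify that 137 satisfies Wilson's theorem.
(136)! mod 137 = 136. Since this equals -1 mod 137, Wilson confirms 137 is prime.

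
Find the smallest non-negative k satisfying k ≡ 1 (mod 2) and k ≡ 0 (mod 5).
M = 2 × 5 = 10. M₁ = 5, y₁ ≡ 1 (mod 2). M₂ = 2, y₂ ≡ 3 (mod 5). k = 1×5×1 + 0×2×3 ≡ 5 (mod 10)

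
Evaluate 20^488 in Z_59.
Using Fermat: 20^{58} ≡ 1 mod 59. 488 ≡ 24 mod 58. So 20^{488} ≡ 20^{24} ≡ 7 mod 59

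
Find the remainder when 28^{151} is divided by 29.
By Fermat: 28^{28} ≡ 1 (mod 29). 151 = 5×28 + 11. So 28^{151} ≡ 28^{11} ≡ 28 (mod 29)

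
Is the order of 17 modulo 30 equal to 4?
Powers of 17 mod 30: 17^1≡17, 17^2≡19, 17^3≡23, 17^4≡1. First k with 17^k≡1 is k=4. Yes, ord_30(17) = 4.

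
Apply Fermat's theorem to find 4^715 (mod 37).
By Fermat: 4^{36} ≡ 1 (mod 37). 715 ≡ 31 (mod 36). So 4^{715} ≡ 4^{31} ≡ 3 (mod 37)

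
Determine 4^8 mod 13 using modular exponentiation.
By repeated squaring (mod 13): 4^{1}≡4, 4^{2}≡3, 4^{4}≡9, 4^{8}≡3. So 4^{8} ≡ 3 (mod 13)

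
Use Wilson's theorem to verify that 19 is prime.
(18)! mod 19 = 18. Since this equals -1 (mod 19), Wilson confirms 19 is prime.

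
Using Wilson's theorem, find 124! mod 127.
(126)! = (124)! × (125) × (126) ≡ -1 mod 127. So (124)! ≡ -1 × [(126)(125)]^(-1) ≡ 63 mod 127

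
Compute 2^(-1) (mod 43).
Since 43 is prime, by Fermat 2^(-1) ≡ 2^{41} ≡ 22 (mod 43). Verify: 2 × 22 = 44 ≡ 1 (mod 43)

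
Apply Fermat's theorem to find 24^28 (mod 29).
By Fermat's Little Theorem, 24^{28} ≡ 1 (mod 29) since 29 is prime and gcd(24, 29) = 1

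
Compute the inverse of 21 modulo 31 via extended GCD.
Extended GCD: 21(3) + 31(-2) = 1. So 21^(-1) ≡ 3 (mod 31). Verify: 21 × 3 = 63 ≡ 1 (mod 31)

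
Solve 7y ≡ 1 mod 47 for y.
Since 47 is prime, by Fermat 7^(-1) ≡ 7^{45} ≡ 27 mod 47. Verify: 7 × 27 = 189 ≡ 1 mod 47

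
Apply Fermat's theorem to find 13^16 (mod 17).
By Fermat's Little Theorem, 13^{16} ≡ 1 (mod 17) since 17 is prime and gcd(13, 17) = 1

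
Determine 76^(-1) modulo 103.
Since 103 is prime, by Fermat 76^(-1) ≡ 76^{101} ≡ 61 mod 103. Verify: 76 × 61 = 4636 ≡ 1 mod 103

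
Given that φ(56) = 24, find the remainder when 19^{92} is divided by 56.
By Euler: 19^{24} ≡ 1 (mod 56) since gcd(19, 56) = 1. 92 = 3×24 + 20. So 19^{92} ≡ 19^{20} ≡ 25 (mod 56)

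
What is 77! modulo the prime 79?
(78)! = (77)! × (78) ≡ -1 mod 79. So (77)! ≡ -1 × (78)^(-1) ≡ (-1)×(-1) = 1 mod 79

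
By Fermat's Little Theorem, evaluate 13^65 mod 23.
By Fermat: 13^{22} ≡ 1 mod 23. 65 = 2×22 + 21. So 13^{65} ≡ 13^{21} ≡ 16 mod 23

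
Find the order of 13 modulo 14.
Powers of 13 mod 14: 13^1≡13, 13^2≡1. ord_14(13) = 2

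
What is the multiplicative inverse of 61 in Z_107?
Since 107 is prime, by Fermat 61^(-1) ≡ 61^{105} ≡ 100 (mod 107). Verify: 61 × 100 = 6100 ≡ 1 (mod 107)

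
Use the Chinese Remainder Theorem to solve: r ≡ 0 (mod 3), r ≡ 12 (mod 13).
M = 3 × 13 = 39. M₁ = 13, y₁ ≡ 1 (mod 3). M₂ = 3, y₂ ≡ 9 (mod 13). r = 0×13×1 + 12×3×9 ≡ 12 (mod 39)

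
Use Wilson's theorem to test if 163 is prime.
(162)! mod 163 = 162. Since 162 ≡ -1 (mod 163), 163 is prime.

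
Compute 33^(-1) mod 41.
Since 41 is prime, by Fermat 33^(-1) ≡ 33^{39} ≡ 5 mod 41. Verify: 33 × 5 = 165 ≡ 1 mod 41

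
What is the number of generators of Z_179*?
A prime p has φ(p-1) primitive roots; here φ(178) = 88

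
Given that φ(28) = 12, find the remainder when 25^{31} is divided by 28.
By Euler: 25^{12} ≡ 1 mod 28 since gcd(25, 28) = 1. 31 = 2×12 + 7. So 25^{31} ≡ 25^{7} ≡ 25 mod 28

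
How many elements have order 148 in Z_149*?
Number of primitive roots mod 149 = φ(p-1) = φ(148) = 72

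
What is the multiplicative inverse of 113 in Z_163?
Since 163 is prime, by Fermat 113^(-1) ≡ 113^{161} ≡ 88 (mod 163). Verify: 113 × 88 = 9944 ≡ 1 (mod 163)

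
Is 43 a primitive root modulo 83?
ord_83(43) divides 82. For each prime q|82: 43^{41}≡82, 43^{2}≡23, none ≡ 1. So 43 has order 82 and is a primitive root mod 83.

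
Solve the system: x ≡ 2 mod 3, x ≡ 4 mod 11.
M = 3 × 11 = 33. M₁ = 11, y₁ ≡ 2 mod 3. M₂ = 3, y₂ ≡ 4 mod 11. x = 2×11×2 + 4×3×4 ≡ 26 mod 33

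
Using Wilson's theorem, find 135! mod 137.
(136)! = (135)! × (136) ≡ -1 mod 137. So (135)! ≡ -1 × (136)^(-1) ≡ (-1)×(-1) = 1 mod 137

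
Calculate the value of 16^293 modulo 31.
Using Fermat: 16^{30} ≡ 1 (mod 31). 293 ≡ 23 (mod 30). So 16^{293} ≡ 16^{23} ≡ 4 (mod 31)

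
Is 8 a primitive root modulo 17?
8^{8} ≡ 1 mod 17 and 8 < 16, so ord_17(8) = 8 ≠ 16 and 8 is not a primitive root.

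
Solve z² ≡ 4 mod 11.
The square roots of 4 mod 11 are 9 and 2. Verify: 9² = 81 ≡ 4 mod 11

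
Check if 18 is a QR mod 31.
By Euler's criterion: 18^{15} ≡ 1 mod 31. Since this equals 1, 18 is a QR.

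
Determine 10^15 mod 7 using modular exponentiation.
Using Fermat: 10^{6} ≡ 1 mod 7. 15 ≡ 3 mod 6. So 10^{15} ≡ 10^{3} ≡ 6 mod 7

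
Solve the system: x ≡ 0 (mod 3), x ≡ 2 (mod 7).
M = 3 × 7 = 21. M₁ = 7, y₁ ≡ 1 (mod 3). M₂ = 3, y₂ ≡ 5 (mod 7). x = 0×7×1 + 2×3×5 ≡ 9 (mod 21)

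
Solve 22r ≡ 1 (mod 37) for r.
Since 37 is prime, by Fermat 22^(-1) ≡ 22^{35} ≡ 32 (mod 37). Verify: 22 × 32 = 704 ≡ 1 (mod 37)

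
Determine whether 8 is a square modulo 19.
By Euler's criterion: 8^{9} ≡ 18 (mod 19). Since this equals -1 (≡ 18), 8 is not a QR.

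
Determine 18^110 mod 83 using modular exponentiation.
Using Fermat: 18^{82} ≡ 1 (mod 83). 110 ≡ 28 (mod 82). So 18^{110} ≡ 18^{28} ≡ 81 (mod 83)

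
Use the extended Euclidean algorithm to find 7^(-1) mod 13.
Extended GCD: 7(2) + 13(-1) = 1. So 7^(-1) ≡ 2 (mod 13). Verify: 7 × 2 = 14 ≡ 1 (mod 13)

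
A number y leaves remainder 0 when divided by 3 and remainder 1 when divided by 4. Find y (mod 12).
M = 3 × 4 = 12. M₁ = 4, y₁ ≡ 1 (mod 3). M₂ = 3, y₂ ≡ 3 (mod 4). y = 0×4×1 + 1×3×3 ≡ 9 (mod 12)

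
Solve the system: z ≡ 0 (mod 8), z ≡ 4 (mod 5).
M = 8 × 5 = 40. M₁ = 5, y₁ ≡ 5 (mod 8). M₂ = 8, y₂ ≡ 2 (mod 5). z = 0×5×5 + 4×8×2 ≡ 24 (mod 40)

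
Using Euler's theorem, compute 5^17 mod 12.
By Euler: 5^{4} ≡ 1 (mod 12) since gcd(5, 12) = 1. 17 = 4×4 + 1. So 5^{17} ≡ 5^{1} ≡ 5 (mod 12)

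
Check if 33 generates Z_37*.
33^{9} ≡ 1 (mod 37) and 9 < 36, so ord_37(33) = 9 ≠ 36 and 33 is not a primitive root.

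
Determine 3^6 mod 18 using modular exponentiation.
By repeated squaring mod 18: 3^{1}≡3, 3^{2}≡9, 3^{4}≡9. Then 3^{6} = 3^{4+2} ≡ 9 × 9 ≡ 9 mod 18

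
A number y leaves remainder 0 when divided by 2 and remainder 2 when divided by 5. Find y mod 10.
M = 2 × 5 = 10. M₁ = 5, y₁ ≡ 1 mod 2. M₂ = 2, y₂ ≡ 3 mod 5. y = 0×5×1 + 2×2×3 ≡ 2 mod 10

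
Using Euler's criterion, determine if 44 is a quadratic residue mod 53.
By Euler's criterion: 44^{26} ≡ 1 (mod 53). Since this equals 1, 44 is a QR.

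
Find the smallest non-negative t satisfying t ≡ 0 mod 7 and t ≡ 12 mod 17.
M = 7 × 17 = 119. M₁ = 17, y₁ ≡ 5 mod 7. M₂ = 7, y₂ ≡ 5 mod 17. t = 0×17×5 + 12×7×5 ≡ 63 mod 119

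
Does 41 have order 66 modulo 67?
ord_67(41) divides 66. For each prime q|66: 41^{33}≡66, 41^{22}≡29, 41^{6}≡15, none ≡ 1. So 41 has order 66 and is a primitive root mod 67.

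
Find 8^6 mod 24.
By repeated squaring mod 24: 8^{1}≡8, 8^{2}≡16, 8^{4}≡16. Then 8^{6} = 8^{4+2} ≡ 16 × 16 ≡ 16 mod 24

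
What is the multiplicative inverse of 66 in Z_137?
Since 137 is prime, by Fermat 66^(-1) ≡ 66^{135} ≡ 27 mod 137. Verify: 66 × 27 = 1782 ≡ 1 mod 137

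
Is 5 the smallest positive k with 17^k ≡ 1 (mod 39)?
Powers of 17 mod 39: 17^1≡17, 17^2≡16, 17^3≡38, 17^4≡22, 17^5≡23, 17^6≡1. 17^5≡23≢1, so ord ≠ 5. No, the actual order is 6.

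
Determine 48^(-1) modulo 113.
Since 113 is prime, by Fermat 48^(-1) ≡ 48^{111} ≡ 73 mod 113. Verify: 48 × 73 = 3504 ≡ 1 mod 113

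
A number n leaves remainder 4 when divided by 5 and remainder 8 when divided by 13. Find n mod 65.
M = 5 × 13 = 65. M₁ = 13, y₁ ≡ 2 mod 5. M₂ = 5, y₂ ≡ 8 mod 13. n = 4×13×2 + 8×5×8 ≡ 34 mod 65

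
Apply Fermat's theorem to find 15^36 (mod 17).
By Fermat: 15^{16} ≡ 1 (mod 17). 36 = 2×16 + 4. So 15^{36} ≡ 15^{4} ≡ 16 (mod 17)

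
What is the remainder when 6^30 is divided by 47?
By repeated squaring (mod 47): 6^{1}≡6, 6^{2}≡36, 6^{4}≡27, 6^{8}≡24, 6^{16}≡12. Then 6^{30} = 6^{16+8+4+2} ≡ 12 × 24 × 27 × 36 ≡ 4 (mod 47)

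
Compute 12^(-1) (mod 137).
Since 137 is prime, by Fermat 12^(-1) ≡ 12^{135} ≡ 80 (mod 137). Verify: 12 × 80 = 960 ≡ 1 (mod 137)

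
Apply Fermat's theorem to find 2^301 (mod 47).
By Fermat: 2^{46} ≡ 1 (mod 47). 301 ≡ 25 (mod 46). So 2^{301} ≡ 2^{25} ≡ 4 (mod 47)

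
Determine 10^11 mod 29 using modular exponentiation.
By repeated squaring (mod 29): 10^{1}≡10, 10^{2}≡13, 10^{4}≡24, 10^{8}≡25. Then 10^{11} = 10^{8+2+1} ≡ 25 × 13 × 10 ≡ 2 (mod 29)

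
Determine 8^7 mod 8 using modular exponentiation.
By repeated squaring mod 8: 8^{1}≡0, 8^{2}≡0, 8^{4}≡0. Then 8^{7} = 8^{4+2+1} ≡ 0 × 0 × 0 ≡ 0 mod 8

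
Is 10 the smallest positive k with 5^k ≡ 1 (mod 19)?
Powers of 5 mod 19: 5^1≡5, 5^2≡6, 5^3≡11, 5^4≡17, 5^5≡9, 5^6≡7, 5^7≡16, 5^8≡4, 5^9≡1. Already 5^9≡1, so the order is 9 < 10. No, the actual order is 9.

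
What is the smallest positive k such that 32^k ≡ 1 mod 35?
Powers of 32 mod 35: 32^1≡32, 32^2≡9, 32^3≡8, 32^4≡11, 32^5≡2, 32^6≡29, 32^7≡18, 32^8≡16, 32^9≡22, 32^10≡4, 32^11≡23, 32^12≡1. So the order of 32 is 12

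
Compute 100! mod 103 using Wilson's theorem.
(102)! = (100)! × (101) × (102) ≡ -1 mod 103. So (100)! ≡ -1 × [(102)(101)]^(-1) ≡ 51 mod 103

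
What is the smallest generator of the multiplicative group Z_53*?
g = 2. Powers: [2, 4, 8, 16, 32, 11, ...] generates all 52 non-zero residues.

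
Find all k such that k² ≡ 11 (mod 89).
The square roots of 11 mod 89 are 10 and 79. Verify: 10² = 100 ≡ 11 (mod 89)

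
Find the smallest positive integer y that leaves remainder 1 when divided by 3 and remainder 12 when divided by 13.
M = 3 × 13 = 39. M₁ = 13, y₁ ≡ 1 mod 3. M₂ = 3, y₂ ≡ 9 mod 13. y = 1×13×1 + 12×3×9 ≡ 25 mod 39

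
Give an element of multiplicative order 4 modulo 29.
12 has order 4 mod 29 since 12^{4} ≡ 1 (mod 29) and no smaller power works.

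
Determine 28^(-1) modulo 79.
Since 79 is prime, by Fermat 28^(-1) ≡ 28^{77} ≡ 48 (mod 79). Verify: 28 × 48 = 1344 ≡ 1 (mod 79)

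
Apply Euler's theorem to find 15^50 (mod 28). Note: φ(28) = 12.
By Euler: 15^{12} ≡ 1 (mod 28) since gcd(15, 28) = 1. 50 = 4×12 + 2. So 15^{50} ≡ 15^{2} ≡ 1 (mod 28)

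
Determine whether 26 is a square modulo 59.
By Euler's criterion: 26^{29} ≡ 1 mod 59. Since this equals 1, 26 is a QR.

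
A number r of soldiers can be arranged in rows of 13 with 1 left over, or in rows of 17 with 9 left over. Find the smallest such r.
M = 13 × 17 = 221. M₁ = 17, y₁ ≡ 10 (mod 13). M₂ = 13, y₂ ≡ 4 (mod 17). r = 1×17×10 + 9×13×4 ≡ 196 (mod 221)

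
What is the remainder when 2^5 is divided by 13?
By repeated squaring mod 13: 2^{1}≡2, 2^{2}≡4, 2^{4}≡3. Then 2^{5} = 2^{4+1} ≡ 3 × 2 ≡ 6 mod 13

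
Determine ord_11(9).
Powers of 9 mod 11: 9^1≡9, 9^2≡4, 9^3≡3, 9^4≡5, 9^5≡1. ord_11(9) = 5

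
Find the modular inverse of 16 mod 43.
Since 43 is prime, by Fermat 16^(-1) ≡ 16^{41} ≡ 35 (mod 43). Verify: 16 × 35 = 560 ≡ 1 (mod 43)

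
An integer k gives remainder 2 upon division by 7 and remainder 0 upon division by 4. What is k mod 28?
M = 7 × 4 = 28. M₁ = 4, y₁ ≡ 2 mod 7. M₂ = 7, y₂ ≡ 3 mod 4. k = 2×4×2 + 0×7×3 ≡ 16 mod 28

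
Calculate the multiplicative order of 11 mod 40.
Powers of 11 mod 40: 11^1≡11, 11^2≡1. ord_40(11) = 2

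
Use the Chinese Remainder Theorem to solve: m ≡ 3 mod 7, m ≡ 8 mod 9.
M = 7 × 9 = 63. M₁ = 9, y₁ ≡ 4 mod 7. M₂ = 7, y₂ ≡ 4 mod 9. m = 3×9×4 + 8×7×4 ≡ 17 mod 63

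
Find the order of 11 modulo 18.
Powers of 11 mod 18: 11^1≡11, 11^2≡13, 11^3≡17, 11^4≡7, 11^5≡5, 11^6≡1. ord_18(11) = 6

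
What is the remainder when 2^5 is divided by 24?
By repeated squaring (mod 24): 2^{1}≡2, 2^{2}≡4, 2^{4}≡16. Then 2^{5} = 2^{4+1} ≡ 16 × 2 ≡ 8 (mod 24)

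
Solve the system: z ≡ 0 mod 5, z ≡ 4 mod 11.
M = 5 × 11 = 55. M₁ = 11, y₁ ≡ 1 mod 5. M₂ = 5, y₂ ≡ 9 mod 11. z = 0×11×1 + 4×5×9 ≡ 15 mod 55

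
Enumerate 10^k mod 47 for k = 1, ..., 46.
10^1, 10^2, ..., 10^{46} mod 47: [10, 6, 13, 36, 31, 28, 45, 27, 35, 21, 22, 32, 38, 4, 40, 24, 5, 3, 30, 18, 39, 14, 46, 37, 41, 34, 11, 16, 19, 2, 20, 12, 26, 25, 15, 9, 43, 7, 23, 42, 44, 17, 29, 8, 33, 1]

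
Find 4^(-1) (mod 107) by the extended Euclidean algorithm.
Extended GCD: 4(27) + 107(-1) = 1. So 4^(-1) ≡ 27 (mod 107). Verify: 4 × 27 = 108 ≡ 1 (mod 107)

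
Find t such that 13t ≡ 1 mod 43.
Since 43 is prime, by Fermat 13^(-1) ≡ 13^{41} ≡ 10 mod 43. Verify: 13 × 10 = 130 ≡ 1 mod 43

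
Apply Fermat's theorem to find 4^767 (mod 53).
By Fermat: 4^{52} ≡ 1 (mod 53). 767 ≡ 39 (mod 52). So 4^{767} ≡ 4^{39} ≡ 52 (mod 53)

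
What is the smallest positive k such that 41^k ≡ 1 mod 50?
Powers of 41 mod 50: 41^1≡41, 41^2≡31, 41^3≡21, 41^4≡11, 41^5≡1. ord_50(41) = 5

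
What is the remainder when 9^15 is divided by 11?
Using Fermat: 9^{10} ≡ 1 mod 11. 15 ≡ 5 mod 10. So 9^{15} ≡ 9^{5} ≡ 1 mod 11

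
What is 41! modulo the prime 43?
(42)! = (41)! × (42) ≡ -1 mod 43. So (41)! ≡ -1 × (42)^(-1) ≡ (-1)×(-1) = 1 mod 43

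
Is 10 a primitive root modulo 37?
10^{3} ≡ 1 (mod 37) and 3 < 36, so ord_37(10) = 3 ≠ 36 and 10 is not a primitive root.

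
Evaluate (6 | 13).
(6/13) = 6^{6} mod 13 = -1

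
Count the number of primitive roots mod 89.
There are φ(89-1) = φ(88) = 40 primitive roots modulo 89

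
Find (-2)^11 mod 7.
Using Fermat: (-2)^{6} ≡ 1 mod 7. 11 ≡ 5 mod 6. So (-2)^{11} ≡ (-2)^{5} ≡ 3 mod 7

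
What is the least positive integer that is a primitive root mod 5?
g = 2. For each prime q|4: 2^{2}≡4, none ≡ 1, so ord_5(2) = 4 and 2 is a primitive root.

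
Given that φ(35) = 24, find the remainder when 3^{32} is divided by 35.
By Euler: 3^{24} ≡ 1 mod 35 since gcd(3, 35) = 1. 32 = 1×24 + 8. So 3^{32} ≡ 3^{8} ≡ 16 mod 35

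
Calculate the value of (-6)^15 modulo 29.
By repeated squaring mod 29: (-6)^{1}≡23, (-6)^{2}≡7, (-6)^{4}≡20, (-6)^{8}≡23. Then (-6)^{15} = (-6)^{8+4+2+1} ≡ 23 × 20 × 7 × 23 ≡ 23 mod 29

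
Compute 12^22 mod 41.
By repeated squaring (mod 41): 12^{1}≡12, 12^{2}≡21, 12^{4}≡31, 12^{8}≡18, 12^{16}≡37. Then 12^{22} = 12^{16+4+2} ≡ 37 × 31 × 21 ≡ 20 (mod 41)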